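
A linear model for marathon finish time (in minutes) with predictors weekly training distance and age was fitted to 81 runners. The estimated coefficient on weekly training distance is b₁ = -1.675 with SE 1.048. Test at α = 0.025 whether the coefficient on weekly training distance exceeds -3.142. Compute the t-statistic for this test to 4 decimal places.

H₀: β₁ = -3.142 vs H₁: β₁ > -3.142.
t = (b₁ − β₁⁰)/SE = (-1.675 − (-3.142)) / 1.048 = 1.3998.
df = n − k − 1 = 81 − 2 − 1 = 78.
One-sided p ≈ 0.0828, which is ≥ 0.025, so fail to reject H₀.
The data do not give significant evidence that the true slope on weekly training distance exceeds -3.142 minutes per unit, holding the other predictors fixed.

t = 1.3998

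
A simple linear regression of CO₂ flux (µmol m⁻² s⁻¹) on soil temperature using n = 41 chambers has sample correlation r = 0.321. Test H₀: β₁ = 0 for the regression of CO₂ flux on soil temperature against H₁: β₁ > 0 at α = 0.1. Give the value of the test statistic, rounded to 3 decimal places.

t = r·√(n − 2)/√(1 − r²) = 0.321·√39/√0.896959 = 2.117.
df = n − 2 = 39.
One-sided p ≈ 0.0204, which is < 0.1, so reject H₀.
There is evidence of a linear association between soil temperature and CO₂ flux.

t = 2.117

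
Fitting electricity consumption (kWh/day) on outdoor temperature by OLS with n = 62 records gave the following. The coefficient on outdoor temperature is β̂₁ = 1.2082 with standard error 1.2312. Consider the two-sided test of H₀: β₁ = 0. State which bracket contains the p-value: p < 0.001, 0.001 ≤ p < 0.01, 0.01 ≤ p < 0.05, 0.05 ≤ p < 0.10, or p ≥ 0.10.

p ≥ 0.10

t = 1.2082 / 1.2312 = 0.981.
df = n − 2 = 62 − 2 = 60.
Two-sided p = 2·P(T_{60} > |t|) ≈ 0.3304.
So p ≥ 0.10.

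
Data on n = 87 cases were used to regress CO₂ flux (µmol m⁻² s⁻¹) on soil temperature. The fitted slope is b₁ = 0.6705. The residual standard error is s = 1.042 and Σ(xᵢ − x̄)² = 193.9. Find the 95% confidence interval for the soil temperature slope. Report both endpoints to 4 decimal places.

(0.5217, 0.8193)

SE(b₁) = s/√Sₓₓ = 1.042/√193.9 = 0.0748305.
df = n − 2 = 85.
t* = t_{0.025, 85} = 1.988268.
Margin = t* × SE = 1.988268 × 0.0748305 = 0.148783.
CI: 0.6705 ± 0.148783 → (0.5217, 0.8193).
With 95% confidence, each one-unit increase in soil temperature is associated with a change of between 0.5217 and 0.8193 µmol m⁻² s⁻¹ in CO₂ flux.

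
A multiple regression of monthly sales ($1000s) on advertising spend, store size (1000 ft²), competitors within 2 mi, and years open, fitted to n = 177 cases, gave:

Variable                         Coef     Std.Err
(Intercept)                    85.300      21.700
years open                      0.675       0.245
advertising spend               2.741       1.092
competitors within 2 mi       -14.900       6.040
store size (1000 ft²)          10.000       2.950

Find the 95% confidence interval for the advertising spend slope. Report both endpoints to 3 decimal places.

Read off: b = 2.741, SE = 1.092 for advertising spend.
df = n − k − 1 = 177 − 4 − 1 = 172.
t* = t_{0.025, 172} = 1.973852.
Margin = t* × SE = 1.973852 × 1.092 = 2.15545.
CI: 2.741 ± 2.15545 → (0.586, 4.896).

(0.586, 4.896)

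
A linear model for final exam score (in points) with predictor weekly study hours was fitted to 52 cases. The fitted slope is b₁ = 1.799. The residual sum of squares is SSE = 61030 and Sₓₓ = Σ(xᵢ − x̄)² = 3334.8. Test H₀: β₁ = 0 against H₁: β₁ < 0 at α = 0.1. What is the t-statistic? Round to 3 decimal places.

t = 2.974

MSE = SSE/(n − 2) = 61030/50 = 1220.6.
SE(b₁) = √(MSE/Sₓₓ) = √(1220.6/3334.8) = 0.604995.
t = 1.799 / 0.604995 = 2.974.
df = n − 2 = 50.
One-sided p ≈ 0.9977, which is ≥ 0.1, so fail to reject H₀.
The data do not give significant evidence that the true slope on weekly study hours is negative.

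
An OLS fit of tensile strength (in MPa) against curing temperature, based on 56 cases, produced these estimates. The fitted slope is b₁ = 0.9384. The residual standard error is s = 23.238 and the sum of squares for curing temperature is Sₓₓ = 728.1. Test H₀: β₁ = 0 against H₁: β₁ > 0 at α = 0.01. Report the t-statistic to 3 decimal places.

t = 1.090

SE(b₁) = s/√Sₓₓ = 23.238/√728.1 = 0.861198.
t = 0.9384 / 0.861198 = 1.090.
df = n − 2 = 54.
One-sided p ≈ 0.1404, which is ≥ 0.01, so fail to reject H₀.
The data do not give significant evidence that the true slope on curing temperature is positive.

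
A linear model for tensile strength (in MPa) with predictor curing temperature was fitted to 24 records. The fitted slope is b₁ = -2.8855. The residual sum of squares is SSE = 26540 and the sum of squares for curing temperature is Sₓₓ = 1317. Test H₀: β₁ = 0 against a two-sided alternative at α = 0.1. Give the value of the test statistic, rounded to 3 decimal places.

MSE = SSE/(n − 2) = 26540/22 = 1206.36.
SE(b₁) = √(MSE/Sₓₓ) = √(1206.36/1317) = 0.957076.
t = -2.8855 / 0.957076 = -3.015.
df = n − 2 = 22.
Two-sided p ≈ 0.0064, which is < 0.1, so reject H₀.
There is evidence that curing temperature is associated with tensile strength.

t = -3.015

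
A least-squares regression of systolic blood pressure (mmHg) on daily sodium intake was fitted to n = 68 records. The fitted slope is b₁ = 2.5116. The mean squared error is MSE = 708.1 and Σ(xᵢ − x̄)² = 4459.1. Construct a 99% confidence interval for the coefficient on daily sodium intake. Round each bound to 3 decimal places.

(1.455, 3.569)

SE(b₁) = √(MSE/Sₓₓ) = √(708.1/4459.1) = 0.398496.
df = n − 2 = 66.
t* = t_{0.005, 66} = 2.652394.
Margin = t* × SE = 2.652394 × 0.398496 = 1.05697.
CI: 2.5116 ± 1.05697 → (1.455, 3.569).
With 99% confidence, each one-unit increase in daily sodium intake is associated with a change of between 1.455 and 3.569 mmHg in systolic blood pressure.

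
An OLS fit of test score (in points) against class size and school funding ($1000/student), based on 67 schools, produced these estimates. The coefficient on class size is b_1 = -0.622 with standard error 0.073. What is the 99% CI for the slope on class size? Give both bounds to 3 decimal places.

(-0.816, -0.428)

df = n − k − 1 = 67 − 2 − 1 = 64.
t* = t_{0.005, 64} = 2.654854.
Margin = t* × SE = 2.654854 × 0.073 = 0.19380.
CI: -0.622 ± 0.19380 → (-0.816, -0.428).
With 99% confidence, each one-unit increase in class size is associated with a change of between -0.816 and -0.428 points in test score, holding the other predictors fixed.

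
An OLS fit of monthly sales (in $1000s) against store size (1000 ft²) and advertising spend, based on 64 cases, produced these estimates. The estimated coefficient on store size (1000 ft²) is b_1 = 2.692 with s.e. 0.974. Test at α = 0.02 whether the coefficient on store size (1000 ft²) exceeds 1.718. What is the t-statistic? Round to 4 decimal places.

t = 1.0000

H₀: β₁ = 1.718 vs H₁: β₁ > 1.718.
t = (b_1 − β₁⁰)/SE = (2.692 − 1.718) / 0.974 = 1.0000.
df = n − k − 1 = 64 − 2 − 1 = 61.
One-sided p ≈ 0.1606, which is ≥ 0.02, so fail to reject H₀.
The data do not give significant evidence that the true slope on store size (1000 ft²) exceeds 1.718 $1000s per unit, holding the other predictors fixed.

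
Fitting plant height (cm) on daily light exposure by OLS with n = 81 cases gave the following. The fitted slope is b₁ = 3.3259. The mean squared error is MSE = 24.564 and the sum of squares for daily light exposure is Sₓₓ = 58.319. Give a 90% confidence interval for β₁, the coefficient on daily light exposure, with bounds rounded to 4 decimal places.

SE(b₁) = √(MSE/Sₓₓ) = √(24.564/58.319) = 0.649.
df = n − 2 = 79.
t* = t_{0.05, 79} = 1.664371.
Margin = t* × SE = 1.664371 × 0.649 = 1.080177.
CI: 3.3259 ± 1.080177 → (2.2457, 4.4061).
With 90% confidence, each one-unit increase in daily light exposure is associated with a change of between 2.2457 and 4.4061 cm in plant height.

(2.2457, 4.4061)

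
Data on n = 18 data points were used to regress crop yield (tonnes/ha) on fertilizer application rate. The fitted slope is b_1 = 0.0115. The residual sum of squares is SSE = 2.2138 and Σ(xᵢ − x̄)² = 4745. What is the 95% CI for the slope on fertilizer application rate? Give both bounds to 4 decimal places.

MSE = SSE/(n − 2) = 2.2138/16 = 0.138362.
SE(b_1) = √(MSE/Sₓₓ) = √(0.138362/4745) = 0.00539997.
df = n − 2 = 16.
t* = t_{0.025, 16} = 2.119905.
Margin = t* × SE = 2.119905 × 0.00539997 = 0.011447.
CI: 0.0115 ± 0.011447 → (0.0001, 0.0229).
With 95% confidence, each one-unit increase in fertilizer application rate is associated with a change of between 0.0001 and 0.0229 tonnes/ha in crop yield.

(0.0001, 0.0229)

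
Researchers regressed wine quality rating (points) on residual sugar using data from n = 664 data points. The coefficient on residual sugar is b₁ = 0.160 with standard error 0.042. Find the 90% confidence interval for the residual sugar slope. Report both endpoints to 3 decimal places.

df = n − 2 = 664 − 2 = 662.
t* = t_{0.05, 662} = 1.647159.
Margin = t* × SE = 1.647159 × 0.042 = 0.06918.
CI: 0.160 ± 0.06918 → (0.091, 0.229).
With 90% confidence, each one-unit increase in residual sugar is associated with a change of between 0.091 and 0.229 points in wine quality rating.

(0.091, 0.229)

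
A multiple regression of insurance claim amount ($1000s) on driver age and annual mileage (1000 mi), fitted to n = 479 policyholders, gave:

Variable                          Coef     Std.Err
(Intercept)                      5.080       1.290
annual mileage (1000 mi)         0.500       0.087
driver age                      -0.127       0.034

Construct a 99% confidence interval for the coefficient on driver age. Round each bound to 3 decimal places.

(-0.215, -0.039)

Read off: b = -0.127, SE = 0.034 for driver age.
df = n − k − 1 = 479 − 2 − 1 = 476.
t* = t_{0.005, 476} = 2.586197.
Margin = t* × SE = 2.586197 × 0.034 = 0.08793.
CI: -0.127 ± 0.08793 → (-0.215, -0.039).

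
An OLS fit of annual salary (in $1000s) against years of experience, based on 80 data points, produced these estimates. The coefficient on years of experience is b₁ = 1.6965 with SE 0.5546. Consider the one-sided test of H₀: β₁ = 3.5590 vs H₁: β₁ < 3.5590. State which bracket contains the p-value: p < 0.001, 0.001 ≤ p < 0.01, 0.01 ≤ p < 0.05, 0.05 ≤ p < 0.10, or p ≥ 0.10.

t = (1.6965 − 3.5590) / 0.5546 = -3.358.
df = n − 2 = 80 − 2 = 78.
One-sided p = P(T_{78} < t) ≈ 0.0006.
So p < 0.001.

p < 0.001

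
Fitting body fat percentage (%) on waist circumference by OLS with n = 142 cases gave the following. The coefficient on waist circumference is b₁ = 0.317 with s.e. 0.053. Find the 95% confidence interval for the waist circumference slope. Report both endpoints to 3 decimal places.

(0.212, 0.422)

df = n − 2 = 142 − 2 = 140.
t* = t_{0.025, 140} = 1.977054.
Margin = t* × SE = 1.977054 × 0.053 = 0.10478.
CI: 0.317 ± 0.10478 → (0.212, 0.422).
With 95% confidence, each one-unit increase in waist circumference is associated with a change of between 0.212 and 0.422 % in body fat percentage.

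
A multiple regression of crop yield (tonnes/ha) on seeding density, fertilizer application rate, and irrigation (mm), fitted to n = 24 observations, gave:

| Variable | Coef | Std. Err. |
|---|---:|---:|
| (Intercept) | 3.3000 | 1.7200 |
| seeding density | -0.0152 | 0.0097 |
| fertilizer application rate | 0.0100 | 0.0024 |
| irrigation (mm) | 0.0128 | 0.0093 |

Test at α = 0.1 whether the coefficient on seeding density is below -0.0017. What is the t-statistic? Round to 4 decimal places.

t = -1.3918

Read off: b = -0.0152, SE = 0.0097 for seeding density.
H₀: β₁ = -0.0017 vs H₁: β₁ < -0.0017.
t = (-0.0152 − (-0.0017)) / 0.0097 = -1.3918.
df = n − k − 1 = 24 − 3 − 1 = 20.
One-sided p ≈ 0.0896, which is < 0.1, so reject H₀.
There is evidence that the true slope on seeding density is below -0.0017 tonnes/ha per unit, holding the other predictors fixed.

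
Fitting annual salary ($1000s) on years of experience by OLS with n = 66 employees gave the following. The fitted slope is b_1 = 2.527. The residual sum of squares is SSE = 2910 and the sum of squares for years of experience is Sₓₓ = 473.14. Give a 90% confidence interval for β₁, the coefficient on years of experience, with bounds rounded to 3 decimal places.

(2.010, 3.044)

MSE = SSE/(n − 2) = 2910/64 = 45.4688.
SE(b_1) = √(MSE/Sₓₓ) = √(45.4688/473.14) = 0.31.
df = n − 2 = 64.
t* = t_{0.05, 64} = 1.669013.
Margin = t* × SE = 1.669013 × 0.31 = 0.51739.
CI: 2.527 ± 0.51739 → (2.010, 3.044).
With 90% confidence, each one-unit increase in years of experience is associated with a change of between 2.010 and 3.044 $1000s in annual salary.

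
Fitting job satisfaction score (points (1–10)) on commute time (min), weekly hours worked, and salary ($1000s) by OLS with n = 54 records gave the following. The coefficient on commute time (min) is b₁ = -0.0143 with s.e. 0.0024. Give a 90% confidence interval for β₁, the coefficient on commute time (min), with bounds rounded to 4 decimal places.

(-0.0183, -0.0103)

df = n − k − 1 = 54 − 3 − 1 = 50.
t* = t_{0.05, 50} = 1.675905.
Margin = t* × SE = 1.675905 × 0.0024 = 0.004022.
CI: -0.0143 ± 0.004022 → (-0.0183, -0.0103).
With 90% confidence, each one-unit increase in commute time (min) is associated with a change of between -0.0183 and -0.0103 points (1–10) in job satisfaction score, holding the other predictors fixed.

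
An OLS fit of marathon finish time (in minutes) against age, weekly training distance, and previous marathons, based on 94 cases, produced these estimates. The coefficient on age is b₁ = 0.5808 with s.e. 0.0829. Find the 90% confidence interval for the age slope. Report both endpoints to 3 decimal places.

(0.443, 0.719)

df = n − k − 1 = 94 − 3 − 1 = 90.
t* = t_{0.05, 90} = 1.661961.
Margin = t* × SE = 1.661961 × 0.0829 = 0.13778.
CI: 0.5808 ± 0.13778 → (0.443, 0.719).
With 90% confidence, each one-unit increase in age is associated with a change of between 0.443 and 0.719 minutes in marathon finish time, holding the other predictors fixed.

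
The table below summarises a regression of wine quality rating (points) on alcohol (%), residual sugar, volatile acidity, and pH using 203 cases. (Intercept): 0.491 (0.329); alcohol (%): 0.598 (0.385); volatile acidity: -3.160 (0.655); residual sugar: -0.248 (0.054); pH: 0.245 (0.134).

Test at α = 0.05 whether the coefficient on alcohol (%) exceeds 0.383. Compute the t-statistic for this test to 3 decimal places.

Read off: b = 0.598, SE = 0.385 for alcohol (%).
H₀: β₁ = 0.383 vs H₁: β₁ > 0.383.
t = (0.598 − 0.383) / 0.385 = 0.558.
df = n − k − 1 = 203 − 4 − 1 = 198.
One-sided p ≈ 0.2886, which is ≥ 0.05, so fail to reject H₀.
The data do not give significant evidence that the true slope on alcohol (%) exceeds 0.383 points per unit, holding the other predictors fixed.

t = 0.558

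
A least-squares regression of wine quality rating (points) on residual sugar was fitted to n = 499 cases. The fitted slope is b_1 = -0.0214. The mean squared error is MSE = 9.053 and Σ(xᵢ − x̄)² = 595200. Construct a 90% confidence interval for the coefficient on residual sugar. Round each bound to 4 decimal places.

SE(b_1) = √(MSE/Sₓₓ) = √(9.053/595200) = 0.0039.
df = n − 2 = 497.
t* = t_{0.05, 497} = 1.647925.
Margin = t* × SE = 1.647925 × 0.0039 = 0.006427.
CI: -0.0214 ± 0.006427 → (-0.0278, -0.0150).
With 90% confidence, each one-unit increase in residual sugar is associated with a change of between -0.0278 and -0.0150 points in wine quality rating.

(-0.0278, -0.0150)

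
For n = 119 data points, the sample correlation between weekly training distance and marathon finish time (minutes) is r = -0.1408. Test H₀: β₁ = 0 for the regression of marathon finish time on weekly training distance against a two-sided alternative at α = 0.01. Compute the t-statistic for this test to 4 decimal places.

t = r·√(n − 2)/√(1 − r²) = -0.1408·√117/√0.980175 = -1.5383.
df = n − 2 = 117.
Two-sided p ≈ 0.1267, which is ≥ 0.01, so fail to reject H₀.
The data do not give significant evidence of a linear association between weekly training distance and marathon finish time.

t = -1.5383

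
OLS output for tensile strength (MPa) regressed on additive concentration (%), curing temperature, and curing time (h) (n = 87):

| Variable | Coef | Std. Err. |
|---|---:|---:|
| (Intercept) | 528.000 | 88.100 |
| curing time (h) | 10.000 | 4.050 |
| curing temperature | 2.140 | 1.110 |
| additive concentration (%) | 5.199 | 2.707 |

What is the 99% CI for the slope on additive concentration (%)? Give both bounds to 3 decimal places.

Read off: b = 5.199, SE = 2.707 for additive concentration (%).
df = n − k − 1 = 87 − 3 − 1 = 83.
t* = t_{0.005, 83} = 2.636369.
Margin = t* × SE = 2.636369 × 2.707 = 7.13665.
CI: 5.199 ± 7.13665 → (-1.938, 12.336).

(-1.938, 12.336)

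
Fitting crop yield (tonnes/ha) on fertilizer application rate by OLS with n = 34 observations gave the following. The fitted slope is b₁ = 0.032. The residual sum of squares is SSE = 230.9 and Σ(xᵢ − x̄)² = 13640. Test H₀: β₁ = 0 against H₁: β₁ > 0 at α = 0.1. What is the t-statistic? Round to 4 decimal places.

MSE = SSE/(n − 2) = 230.9/32 = 7.21563.
SE(b₁) = √(MSE/Sₓₓ) = √(7.21563/13640) = 0.0230001.
t = 0.032 / 0.0230001 = 1.3913.
df = n − 2 = 32.
One-sided p ≈ 0.0869, which is < 0.1, so reject H₀.
There is evidence that the true slope on fertilizer application rate is positive.

t = 1.3913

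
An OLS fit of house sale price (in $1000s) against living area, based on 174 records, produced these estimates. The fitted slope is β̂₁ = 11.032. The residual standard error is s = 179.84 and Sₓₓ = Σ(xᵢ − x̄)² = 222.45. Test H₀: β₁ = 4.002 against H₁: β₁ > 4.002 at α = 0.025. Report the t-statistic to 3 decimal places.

t = 0.583

SE(β̂₁) = s/√Sₓₓ = 179.84/√222.45 = 12.0579.
t = (11.032 − 4.002) / 12.0579 = 0.583.
df = n − 2 = 172.
One-sided p ≈ 0.2803, which is ≥ 0.025, so fail to reject H₀.
The data do not give significant evidence that the true slope on living area exceeds 4.002 $1000s per unit.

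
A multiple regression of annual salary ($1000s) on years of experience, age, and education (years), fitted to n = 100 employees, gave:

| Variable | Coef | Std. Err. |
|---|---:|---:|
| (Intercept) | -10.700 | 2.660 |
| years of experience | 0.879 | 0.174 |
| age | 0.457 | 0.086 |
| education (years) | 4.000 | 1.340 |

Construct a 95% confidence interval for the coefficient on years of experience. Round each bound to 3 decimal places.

Read off: b = 0.879, SE = 0.174 for years of experience.
df = n − k − 1 = 100 − 3 − 1 = 96.
t* = t_{0.025, 96} = 1.984984.
Margin = t* × SE = 1.984984 × 0.174 = 0.34539.
CI: 0.879 ± 0.34539 → (0.534, 1.224).

(0.534, 1.224)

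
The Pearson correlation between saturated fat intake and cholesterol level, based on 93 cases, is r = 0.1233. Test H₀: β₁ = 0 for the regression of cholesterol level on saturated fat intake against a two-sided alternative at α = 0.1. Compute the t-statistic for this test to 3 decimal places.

t = 1.185

t = r·√(n − 2)/√(1 − r²) = 0.1233·√91/√0.984797 = 1.185.
df = n − 2 = 91.
Two-sided p ≈ 0.2390, which is ≥ 0.1, so fail to reject H₀.
The data do not give significant evidence of a linear association between saturated fat intake and cholesterol level.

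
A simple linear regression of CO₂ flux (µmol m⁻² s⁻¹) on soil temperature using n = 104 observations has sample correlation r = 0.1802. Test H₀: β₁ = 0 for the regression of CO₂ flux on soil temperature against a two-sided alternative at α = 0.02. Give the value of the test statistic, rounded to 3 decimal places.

t = 1.850

t = r·√(n − 2)/√(1 − r²) = 0.1802·√102/√0.967528 = 1.850.
df = n − 2 = 102.
Two-sided p ≈ 0.0672, which is ≥ 0.02, so fail to reject H₀.
The data do not give significant evidence of a linear association between soil temperature and CO₂ flux.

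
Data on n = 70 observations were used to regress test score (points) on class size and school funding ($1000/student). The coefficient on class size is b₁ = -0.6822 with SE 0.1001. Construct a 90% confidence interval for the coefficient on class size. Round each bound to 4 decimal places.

df = n − k − 1 = 70 − 2 − 1 = 67.
t* = t_{0.05, 67} = 1.667916.
Margin = t* × SE = 1.667916 × 0.1001 = 0.166958.
CI: -0.6822 ± 0.166958 → (-0.8492, -0.5152).
With 90% confidence, each one-unit increase in class size is associated with a change of between -0.8492 and -0.5152 points in test score, holding the other predictors fixed.

(-0.8492, -0.5152)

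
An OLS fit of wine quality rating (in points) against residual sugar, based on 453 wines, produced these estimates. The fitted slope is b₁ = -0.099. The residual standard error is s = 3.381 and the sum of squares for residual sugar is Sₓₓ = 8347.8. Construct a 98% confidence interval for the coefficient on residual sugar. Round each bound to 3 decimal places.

(-0.185, -0.013)

SE(b₁) = s/√Sₓₓ = 3.381/√8347.8 = 0.0370049.
df = n − 2 = 451.
t* = t_{0.01, 451} = 2.334645.
Margin = t* × SE = 2.334645 × 0.0370049 = 0.08639.
CI: -0.099 ± 0.08639 → (-0.185, -0.013).
With 98% confidence, each one-unit increase in residual sugar is associated with a change of between -0.185 and -0.013 points in wine quality rating.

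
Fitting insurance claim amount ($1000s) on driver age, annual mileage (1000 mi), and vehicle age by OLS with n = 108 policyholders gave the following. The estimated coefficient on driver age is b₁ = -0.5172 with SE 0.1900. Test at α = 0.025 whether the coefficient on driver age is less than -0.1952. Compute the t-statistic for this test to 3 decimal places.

H₀: β₁ = -0.1952 vs H₁: β₁ < -0.1952.
t = (b₁ − β₁⁰)/SE = (-0.5172 − (-0.1952)) / 0.1900 = -1.695.
df = n − k − 1 = 108 − 3 − 1 = 104.
One-sided p ≈ 0.0466, which is ≥ 0.025, so fail to reject H₀.
The data do not give significant evidence that the true slope on driver age is below -0.1952 $1000s per unit, holding the other predictors fixed.

t = -1.695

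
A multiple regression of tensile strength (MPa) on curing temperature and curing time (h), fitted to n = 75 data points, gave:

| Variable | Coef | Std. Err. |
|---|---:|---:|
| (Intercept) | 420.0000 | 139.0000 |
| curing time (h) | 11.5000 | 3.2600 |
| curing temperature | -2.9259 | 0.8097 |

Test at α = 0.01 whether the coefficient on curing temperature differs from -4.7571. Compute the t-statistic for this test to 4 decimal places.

t = 2.2616

Read off: b = -2.9259, SE = 0.8097 for curing temperature.
H₀: β₁ = -4.7571 vs H₁: β₁ ≠ -4.7571.
t = (-2.9259 − (-4.7571)) / 0.8097 = 2.2616.
df = n − k − 1 = 75 − 2 − 1 = 72.
Two-sided p ≈ 0.0267, which is ≥ 0.01, so fail to reject H₀.
The data are consistent with a true slope of -4.7571 MPa per unit of curing temperature, holding the other predictors fixed.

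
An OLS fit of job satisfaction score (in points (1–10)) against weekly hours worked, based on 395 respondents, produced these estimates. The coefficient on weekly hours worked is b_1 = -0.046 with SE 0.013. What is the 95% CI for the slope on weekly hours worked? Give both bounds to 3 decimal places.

df = n − 2 = 395 − 2 = 393.
t* = t_{0.025, 393} = 1.966019.
Margin = t* × SE = 1.966019 × 0.013 = 0.02556.
CI: -0.046 ± 0.02556 → (-0.072, -0.020).
With 95% confidence, each one-unit increase in weekly hours worked is associated with a change of between -0.072 and -0.020 points (1–10) in job satisfaction score.

(-0.072, -0.020)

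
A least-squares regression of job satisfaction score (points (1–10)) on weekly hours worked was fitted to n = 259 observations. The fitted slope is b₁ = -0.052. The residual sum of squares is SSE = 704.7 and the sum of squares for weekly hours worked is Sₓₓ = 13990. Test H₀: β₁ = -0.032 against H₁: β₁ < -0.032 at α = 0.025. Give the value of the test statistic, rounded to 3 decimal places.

MSE = SSE/(n − 2) = 704.7/257 = 2.74202.
SE(b₁) = √(MSE/Sₓₓ) = √(2.74202/13990) = 0.014.
t = (-0.052 − (-0.032)) / 0.014 = -1.429.
df = n − 2 = 257.
One-sided p ≈ 0.0772, which is ≥ 0.025, so fail to reject H₀.
The data do not give significant evidence that the true slope on weekly hours worked is below -0.032 points (1–10) per unit.

t = -1.429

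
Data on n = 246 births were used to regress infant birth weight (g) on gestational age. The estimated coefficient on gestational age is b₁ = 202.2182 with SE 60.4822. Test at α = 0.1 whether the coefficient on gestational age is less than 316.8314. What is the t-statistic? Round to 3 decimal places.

t = -1.895

H₀: β₁ = 316.8314 vs H₁: β₁ < 316.8314.
t = (b₁ − β₁⁰)/SE = (202.2182 − 316.8314) / 60.4822 = -1.895.
df = n − 2 = 246 − 2 = 244.
One-sided p ≈ 0.0296, which is < 0.1, so reject H₀.
There is evidence that the true slope on gestational age is below 316.8314 g per unit.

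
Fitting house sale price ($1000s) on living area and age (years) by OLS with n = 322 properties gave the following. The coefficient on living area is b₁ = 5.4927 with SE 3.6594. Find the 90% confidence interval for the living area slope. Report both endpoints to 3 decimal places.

df = n − k − 1 = 322 − 2 − 1 = 319.
t* = t_{0.05, 319} = 1.649644.
Margin = t* × SE = 1.649644 × 3.6594 = 6.03671.
CI: 5.4927 ± 6.03671 → (-0.544, 11.529).
With 90% confidence, each one-unit increase in living area is associated with a change of between -0.544 and 11.529 $1000s in house sale price, holding the other predictors fixed.

(-0.544, 11.529)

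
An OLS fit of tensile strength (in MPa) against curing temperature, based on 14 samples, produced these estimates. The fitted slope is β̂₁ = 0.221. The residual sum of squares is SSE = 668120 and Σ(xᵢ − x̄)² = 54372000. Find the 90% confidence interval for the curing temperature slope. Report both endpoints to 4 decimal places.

MSE = SSE/(n − 2) = 668120/12 = 55676.7.
SE(β̂₁) = √(MSE/Sₓₓ) = √(55676.7/54372000) = 0.0319999.
df = n − 2 = 12.
t* = t_{0.05, 12} = 1.782288.
Margin = t* × SE = 1.782288 × 0.0319999 = 0.057033.
CI: 0.221 ± 0.057033 → (0.1640, 0.2780).
With 90% confidence, each one-unit increase in curing temperature is associated with a change of between 0.1640 and 0.2780 MPa in tensile strength.

(0.1640, 0.2780)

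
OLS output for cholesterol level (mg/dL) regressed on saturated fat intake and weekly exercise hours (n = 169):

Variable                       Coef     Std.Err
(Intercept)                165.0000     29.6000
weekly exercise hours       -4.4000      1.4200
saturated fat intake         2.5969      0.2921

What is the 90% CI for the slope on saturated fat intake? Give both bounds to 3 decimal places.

(2.114, 3.080)

Read off: b = 2.5969, SE = 0.2921 for saturated fat intake.
df = n − k − 1 = 169 − 2 − 1 = 166.
t* = t_{0.05, 166} = 1.654085.
Margin = t* × SE = 1.654085 × 0.2921 = 0.48316.
CI: 2.5969 ± 0.48316 → (2.114, 3.080).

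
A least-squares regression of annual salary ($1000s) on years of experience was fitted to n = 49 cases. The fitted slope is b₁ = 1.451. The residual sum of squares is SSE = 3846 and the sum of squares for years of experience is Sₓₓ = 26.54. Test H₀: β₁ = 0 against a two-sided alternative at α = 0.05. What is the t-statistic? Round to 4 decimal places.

t = 0.8263

MSE = SSE/(n − 2) = 3846/47 = 81.8298.
SE(b₁) = √(MSE/Sₓₓ) = √(81.8298/26.54) = 1.75592.
t = 1.451 / 1.75592 = 0.8263.
df = n − 2 = 47.
Two-sided p ≈ 0.4128, which is ≥ 0.05, so fail to reject H₀.
The data do not give significant evidence of an association between years of experience and annual salary.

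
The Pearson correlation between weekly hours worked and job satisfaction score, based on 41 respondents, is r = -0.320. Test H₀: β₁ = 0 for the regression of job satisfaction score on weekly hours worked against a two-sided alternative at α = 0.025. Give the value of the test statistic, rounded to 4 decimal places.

t = r·√(n − 2)/√(1 − r²) = -0.320·√39/√0.8976 = -2.1093.
df = n − 2 = 39.
Two-sided p ≈ 0.0414, which is ≥ 0.025, so fail to reject H₀.
The data do not give significant evidence of a linear association between weekly hours worked and job satisfaction score.

t = -2.1093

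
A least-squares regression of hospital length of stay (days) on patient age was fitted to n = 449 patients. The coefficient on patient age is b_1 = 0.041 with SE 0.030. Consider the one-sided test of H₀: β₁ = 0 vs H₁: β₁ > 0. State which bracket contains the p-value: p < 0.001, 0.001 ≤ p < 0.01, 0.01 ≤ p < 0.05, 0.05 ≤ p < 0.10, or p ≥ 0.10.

t = 0.041 / 0.030 = 1.367.
df = n − 2 = 449 − 2 = 447.
One-sided p = P(T_{447} > t) ≈ 0.0862.
So 0.05 ≤ p < 0.10.

0.05 ≤ p < 0.10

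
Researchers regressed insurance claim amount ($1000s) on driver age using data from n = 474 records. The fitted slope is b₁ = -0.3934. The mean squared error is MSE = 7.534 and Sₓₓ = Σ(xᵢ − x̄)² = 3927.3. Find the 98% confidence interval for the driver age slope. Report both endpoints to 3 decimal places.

(-0.496, -0.291)

SE(b₁) = √(MSE/Sₓₓ) = √(7.534/3927.3) = 0.0437992.
df = n − 2 = 472.
t* = t_{0.01, 472} = 2.334274.
Margin = t* × SE = 2.334274 × 0.0437992 = 0.10224.
CI: -0.3934 ± 0.10224 → (-0.496, -0.291).
With 98% confidence, each one-unit increase in driver age is associated with a change of between -0.496 and -0.291 $1000s in insurance claim amount.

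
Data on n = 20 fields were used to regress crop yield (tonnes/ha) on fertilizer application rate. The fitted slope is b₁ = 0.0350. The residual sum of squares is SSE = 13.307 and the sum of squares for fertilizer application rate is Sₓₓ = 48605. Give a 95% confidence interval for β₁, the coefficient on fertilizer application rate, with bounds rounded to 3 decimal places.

MSE = SSE/(n − 2) = 13.307/18 = 0.739278.
SE(b₁) = √(MSE/Sₓₓ) = √(0.739278/48605) = 0.00389999.
df = n − 2 = 18.
t* = t_{0.025, 18} = 2.100922.
Margin = t* × SE = 2.100922 × 0.00389999 = 0.00819.
CI: 0.0350 ± 0.00819 → (0.027, 0.043).
With 95% confidence, each one-unit increase in fertilizer application rate is associated with a change of between 0.027 and 0.043 tonnes/ha in crop yield.

(0.027, 0.043)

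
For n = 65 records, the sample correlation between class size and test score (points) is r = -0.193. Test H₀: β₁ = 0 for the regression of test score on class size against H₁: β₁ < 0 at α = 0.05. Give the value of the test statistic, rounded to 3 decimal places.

t = r·√(n − 2)/√(1 − r²) = -0.193·√63/√0.962751 = -1.561.
df = n − 2 = 63.
One-sided p ≈ 0.0617, which is ≥ 0.05, so fail to reject H₀.
The data do not give significant evidence of a linear association between class size and test score.

t = -1.561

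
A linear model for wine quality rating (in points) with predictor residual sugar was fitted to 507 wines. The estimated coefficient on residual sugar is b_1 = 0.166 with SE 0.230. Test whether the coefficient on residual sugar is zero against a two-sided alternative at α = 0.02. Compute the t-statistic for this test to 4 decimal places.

H₀: β₁ = 0 vs H₁: β₁ ≠ 0.
t = (b_1 − β₁⁰)/SE = 0.166 / 0.230 = 0.7217.
df = n − 2 = 507 − 2 = 505.
Two-sided p ≈ 0.4708, which is ≥ 0.02, so fail to reject H₀.
The data do not give significant evidence of an association between residual sugar and wine quality rating.

t = 0.7217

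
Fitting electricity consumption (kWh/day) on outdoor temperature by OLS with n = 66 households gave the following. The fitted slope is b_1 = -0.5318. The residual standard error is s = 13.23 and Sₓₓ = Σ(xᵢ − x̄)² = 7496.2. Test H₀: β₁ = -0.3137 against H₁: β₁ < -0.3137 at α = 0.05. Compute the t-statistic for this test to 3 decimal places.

t = -1.427

SE(b_1) = s/√Sₓₓ = 13.23/√7496.2 = 0.152806.
t = (-0.5318 − (-0.3137)) / 0.152806 = -1.427.
df = n − 2 = 64.
One-sided p ≈ 0.0792, which is ≥ 0.05, so fail to reject H₀.
The data do not give significant evidence that the true slope on outdoor temperature is below -0.3137 kWh/day per unit.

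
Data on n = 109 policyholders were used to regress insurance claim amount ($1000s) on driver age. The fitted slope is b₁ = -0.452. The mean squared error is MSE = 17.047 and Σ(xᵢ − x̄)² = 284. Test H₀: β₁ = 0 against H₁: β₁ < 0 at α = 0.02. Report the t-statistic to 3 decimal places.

SE(b₁) = √(MSE/Sₓₓ) = √(17.047/284) = 0.244999.
t = -0.452 / 0.244999 = -1.845.
df = n − 2 = 107.
One-sided p ≈ 0.0339, which is ≥ 0.02, so fail to reject H₀.
The data do not give significant evidence that the true slope on driver age is negative.

t = -1.845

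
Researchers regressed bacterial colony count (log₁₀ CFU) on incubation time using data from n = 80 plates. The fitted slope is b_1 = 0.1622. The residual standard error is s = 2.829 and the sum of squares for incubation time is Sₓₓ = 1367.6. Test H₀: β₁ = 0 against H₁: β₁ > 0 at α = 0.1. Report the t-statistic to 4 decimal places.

SE(b_1) = s/√Sₓₓ = 2.829/√1367.6 = 0.0764986.
t = 0.1622 / 0.0764986 = 2.1203.
df = n − 2 = 78.
One-sided p ≈ 0.0186, which is < 0.1, so reject H₀.
There is evidence that the true slope on incubation time is positive.

t = 2.1203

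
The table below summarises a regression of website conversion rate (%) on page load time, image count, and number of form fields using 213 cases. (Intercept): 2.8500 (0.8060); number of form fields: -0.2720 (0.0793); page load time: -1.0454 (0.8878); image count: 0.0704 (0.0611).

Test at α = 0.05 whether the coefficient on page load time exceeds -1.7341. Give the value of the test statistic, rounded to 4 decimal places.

t = 0.7757

Read off: b = -1.0454, SE = 0.8878 for page load time.
H₀: β₁ = -1.7341 vs H₁: β₁ > -1.7341.
t = (-1.0454 − (-1.7341)) / 0.8878 = 0.7757.
df = n − k − 1 = 213 − 3 − 1 = 209.
One-sided p ≈ 0.2194, which is ≥ 0.05, so fail to reject H₀.
The data do not give significant evidence that the true slope on page load time exceeds -1.7341 % per unit, holding the other predictors fixed.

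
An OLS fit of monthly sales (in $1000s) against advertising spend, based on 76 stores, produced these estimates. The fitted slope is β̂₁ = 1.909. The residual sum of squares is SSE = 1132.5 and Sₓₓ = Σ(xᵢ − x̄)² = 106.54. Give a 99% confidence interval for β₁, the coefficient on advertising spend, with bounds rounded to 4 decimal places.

(0.9069, 2.9111)

MSE = SSE/(n − 2) = 1132.5/74 = 15.3041.
SE(β̂₁) = √(MSE/Sₓₓ) = √(15.3041/106.54) = 0.379007.
df = n − 2 = 74.
t* = t_{0.005, 74} = 2.643913.
Margin = t* × SE = 2.643913 × 0.379007 = 1.002061.
CI: 1.909 ± 1.002061 → (0.9069, 2.9111).
With 99% confidence, each one-unit increase in advertising spend is associated with a change of between 0.9069 and 2.9111 $1000s in monthly sales.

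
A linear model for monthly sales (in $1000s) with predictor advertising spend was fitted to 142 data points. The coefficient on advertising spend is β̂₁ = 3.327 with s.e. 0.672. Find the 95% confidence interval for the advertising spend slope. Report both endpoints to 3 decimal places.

df = n − 2 = 142 − 2 = 140.
t* = t_{0.025, 140} = 1.977054.
Margin = t* × SE = 1.977054 × 0.672 = 1.32858.
CI: 3.327 ± 1.32858 → (1.998, 4.656).
With 95% confidence, each one-unit increase in advertising spend is associated with a change of between 1.998 and 4.656 $1000s in monthly sales.

(1.998, 4.656)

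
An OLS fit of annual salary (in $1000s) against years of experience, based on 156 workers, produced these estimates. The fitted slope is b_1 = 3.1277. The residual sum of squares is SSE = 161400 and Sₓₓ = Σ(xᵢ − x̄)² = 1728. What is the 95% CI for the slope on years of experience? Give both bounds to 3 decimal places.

MSE = SSE/(n − 2) = 161400/154 = 1048.05.
SE(b_1) = √(MSE/Sₓₓ) = √(1048.05/1728) = 0.778789.
df = n − 2 = 154.
t* = t_{0.025, 154} = 1.975488.
Margin = t* × SE = 1.975488 × 0.778789 = 1.53849.
CI: 3.1277 ± 1.53849 → (1.589, 4.666).
With 95% confidence, each one-unit increase in years of experience is associated with a change of between 1.589 and 4.666 $1000s in annual salary.

(1.589, 4.666)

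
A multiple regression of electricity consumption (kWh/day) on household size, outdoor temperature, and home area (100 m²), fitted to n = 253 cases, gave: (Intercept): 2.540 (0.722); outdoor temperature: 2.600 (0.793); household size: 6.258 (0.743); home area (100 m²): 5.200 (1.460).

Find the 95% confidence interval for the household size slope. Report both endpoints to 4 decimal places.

Read off: b = 6.258, SE = 0.743 for household size.
df = n − k − 1 = 253 − 3 − 1 = 249.
t* = t_{0.025, 249} = 1.969537.
Margin = t* × SE = 1.969537 × 0.743 = 1.463366.
CI: 6.258 ± 1.463366 → (4.7946, 7.7214).

(4.7946, 7.7214)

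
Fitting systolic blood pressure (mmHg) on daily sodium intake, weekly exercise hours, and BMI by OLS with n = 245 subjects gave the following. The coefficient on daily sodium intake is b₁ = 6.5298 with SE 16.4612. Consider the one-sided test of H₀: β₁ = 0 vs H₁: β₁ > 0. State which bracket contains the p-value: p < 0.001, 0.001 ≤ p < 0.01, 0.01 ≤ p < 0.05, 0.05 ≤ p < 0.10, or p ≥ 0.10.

t = 6.5298 / 16.4612 = 0.397.
df = n − k − 1 = 245 − 3 − 1 = 241.
One-sided p = P(T_{241} > t) ≈ 0.3460.
So p ≥ 0.10.

p ≥ 0.10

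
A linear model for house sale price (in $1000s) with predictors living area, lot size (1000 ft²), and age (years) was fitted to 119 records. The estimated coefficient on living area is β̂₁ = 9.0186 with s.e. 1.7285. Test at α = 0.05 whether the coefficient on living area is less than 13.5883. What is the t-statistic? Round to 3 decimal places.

H₀: β₁ = 13.5883 vs H₁: β₁ < 13.5883.
t = (β̂₁ − β₁⁰)/SE = (9.0186 − 13.5883) / 1.7285 = -2.644.
df = n − k − 1 = 119 − 3 − 1 = 115.
One-sided p ≈ 0.0047, which is < 0.05, so reject H₀.
There is evidence that the true slope on living area is below 13.5883 $1000s per unit, holding the other predictors fixed.

t = -2.644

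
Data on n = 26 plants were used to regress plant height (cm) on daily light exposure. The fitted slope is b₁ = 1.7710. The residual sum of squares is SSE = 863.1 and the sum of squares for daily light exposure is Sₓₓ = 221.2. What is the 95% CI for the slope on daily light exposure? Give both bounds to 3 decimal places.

MSE = SSE/(n − 2) = 863.1/24 = 35.9625.
SE(b₁) = √(MSE/Sₓₓ) = √(35.9625/221.2) = 0.403211.
df = n − 2 = 24.
t* = t_{0.025, 24} = 2.063899.
Margin = t* × SE = 2.063899 × 0.403211 = 0.83219.
CI: 1.7710 ± 0.83219 → (0.939, 2.603).
With 95% confidence, each one-unit increase in daily light exposure is associated with a change of between 0.939 and 2.603 cm in plant height.

(0.939, 2.603)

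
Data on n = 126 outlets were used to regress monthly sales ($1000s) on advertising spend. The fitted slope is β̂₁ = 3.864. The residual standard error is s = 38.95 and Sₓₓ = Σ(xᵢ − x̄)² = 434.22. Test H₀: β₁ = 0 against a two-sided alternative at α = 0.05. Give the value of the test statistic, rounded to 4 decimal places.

SE(β̂₁) = s/√Sₓₓ = 38.95/√434.22 = 1.86919.
t = 3.864 / 1.86919 = 2.0672.
df = n − 2 = 124.
Two-sided p ≈ 0.0408, which is < 0.05, so reject H₀.
There is evidence that advertising spend is associated with monthly sales.

t = 2.0672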